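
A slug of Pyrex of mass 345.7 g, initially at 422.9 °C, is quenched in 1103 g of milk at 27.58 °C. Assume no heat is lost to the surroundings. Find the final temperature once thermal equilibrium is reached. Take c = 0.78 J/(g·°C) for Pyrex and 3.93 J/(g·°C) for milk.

T_f ≈ 50.7 °C

Let T be the final temperature. ΣQ_i = 0:
345.7·0.78·(T − 422.9) + 1103·3.93·(T − 27.58) = 0
269.65(T − 422.9) + 4334.8(T − 27.58) = 0
4604.4 T = 233587
T = 233587/4604.4 ≈ 50.73 °C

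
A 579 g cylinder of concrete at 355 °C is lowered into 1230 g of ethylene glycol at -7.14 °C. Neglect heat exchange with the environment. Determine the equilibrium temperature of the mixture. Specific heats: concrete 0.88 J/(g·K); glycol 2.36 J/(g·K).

T_f ≈ 46.9 °C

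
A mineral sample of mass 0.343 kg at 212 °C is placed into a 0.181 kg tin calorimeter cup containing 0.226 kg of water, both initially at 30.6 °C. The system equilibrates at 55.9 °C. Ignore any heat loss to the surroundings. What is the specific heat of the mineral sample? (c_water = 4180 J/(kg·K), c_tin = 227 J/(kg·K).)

Taking heat into each body as positive, Σ m c ΔT = 0:
0.343·c·(55.9 − 212) + 0.226·4180·(55.9 − 30.6) + 0.181·227·(55.9 − 30.6) = 0
-53.54 c = -24940
c = -24940/-53.54 ≈ 465.8 J/(kg·K)

c ≈ 466 J/(kg·K)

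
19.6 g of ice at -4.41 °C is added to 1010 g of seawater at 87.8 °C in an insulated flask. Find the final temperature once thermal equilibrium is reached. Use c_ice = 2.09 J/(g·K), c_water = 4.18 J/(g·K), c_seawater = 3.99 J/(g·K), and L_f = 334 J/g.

T_f ≈ 84.4 °C

Conservation of energy gives ΣQ = 0:
ice -4.41→0 °C: 19.6·2.09·4.41 = 180.65
  fusion: m_ice L_f = 19.6·334 = 6546.4
  warm the meltwater: 81.93 T
  seawater cools: 1010·3.99·(T − 87.8) = 4029.9(T − 87.8)
4111.8 T = 353825 − 6727.1 = 347098
T ≈ 84.41 °C — above 0 °C, consistent with complete melting.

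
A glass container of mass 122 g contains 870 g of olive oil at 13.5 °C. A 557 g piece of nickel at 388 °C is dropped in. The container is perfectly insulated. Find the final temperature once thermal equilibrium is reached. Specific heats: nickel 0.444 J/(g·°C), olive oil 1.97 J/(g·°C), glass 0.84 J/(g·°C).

T_f is the heat-capacity-weighted average of the initial temperatures:
T_f = (247.31×388 + 1713.9×13.5 + 102.48×13.5) / (247.31 + 1713.9 + 102.48)
    = 120477 / 2063.7 ≈ 58.38 °C

T_f ≈ 58.4 °C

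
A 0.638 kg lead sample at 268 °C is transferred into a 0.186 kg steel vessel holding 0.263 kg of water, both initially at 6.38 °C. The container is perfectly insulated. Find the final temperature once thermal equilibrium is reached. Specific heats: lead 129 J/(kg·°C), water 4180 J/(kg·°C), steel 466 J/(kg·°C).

With ΣQ=0 the equilibrium temperature is the m·c-weighted mean:
T_f = (82.3*268 + 1099.3*6.38 + 86.68*6.38) / (82.3 + 1099.3 + 86.68)
    = 29624 / 1268.3 ≈ 23.36 °C

T_f ≈ 23.4 °C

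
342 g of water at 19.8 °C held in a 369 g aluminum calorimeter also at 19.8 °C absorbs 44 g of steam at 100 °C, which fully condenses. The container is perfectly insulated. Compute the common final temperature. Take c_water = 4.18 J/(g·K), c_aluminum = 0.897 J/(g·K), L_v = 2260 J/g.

Heat gained plus heat lost sum to zero:
condense steam: −44·2260 = −99440; condensate cools 100→T: 44·4.18·(T − 100) = 183.92(T − 100); original water: 1429.6(T − 19.8); cup: 330.99(T − 19.8)
1944.5 T = 99440 + 18392 + 34859 = 152691
T ≈ 78.53 °C (< 100 °C, so full condensation is consistent).

T_f ≈ 78.5 °C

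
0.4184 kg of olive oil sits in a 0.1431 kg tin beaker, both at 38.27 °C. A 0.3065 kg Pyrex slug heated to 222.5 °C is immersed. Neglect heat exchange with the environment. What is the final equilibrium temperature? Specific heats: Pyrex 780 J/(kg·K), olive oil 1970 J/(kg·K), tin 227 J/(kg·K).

T_f ≈ 78.5 °C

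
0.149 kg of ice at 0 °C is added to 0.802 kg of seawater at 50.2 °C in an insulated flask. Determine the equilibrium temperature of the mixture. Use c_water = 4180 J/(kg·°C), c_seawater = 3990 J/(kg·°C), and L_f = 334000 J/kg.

Energy conservation, ΣQ = 0:
melt ice: 0.149·334000 = 49766
  meltwater 0→T: 0.149·4180·T = 622.82 T
  seawater cools: 0.802·3990·(T − 50.2) = 3200(T − 50.2)
3822.8 T = 160639 − 49766 = 110873
T ≈ 29.00 °C — above 0 °C, consistent with complete melting.

T_f ≈ 29.0 °C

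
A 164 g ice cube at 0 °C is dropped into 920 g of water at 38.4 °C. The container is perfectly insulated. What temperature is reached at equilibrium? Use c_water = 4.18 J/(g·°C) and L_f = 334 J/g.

T_f ≈ 20.5 °C

Conservation of energy gives ΣQ = 0:
melt ice: 164·334 = 54776
  meltwater 0→T: 164·4.18·T = 685.52 T
  water cools: 920·4.18·(T − 38.4) = 3845.6(T − 38.4)
4531.1 T = 147671 − 54776 = 92895
T ≈ 20.50 °C — above 0 °C, consistent with complete melting.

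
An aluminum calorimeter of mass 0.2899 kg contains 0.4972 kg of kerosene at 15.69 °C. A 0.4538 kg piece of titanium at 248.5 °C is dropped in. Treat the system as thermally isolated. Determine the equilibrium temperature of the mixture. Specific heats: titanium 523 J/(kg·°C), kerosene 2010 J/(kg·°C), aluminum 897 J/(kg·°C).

Conservation of energy gives ΣQ = 0:
0.4538·523·(T − 248.5) + 0.4972·2010·(T − 15.69) + 0.2899·897·(T − 15.69) = 0
237.34(T − 248.5) + 999.37(T − 15.69) + 260.04(T − 15.69) = 0
1496.7 T = 78739
T = 78739 / 1496.7 = 52.6 °C

T_f ≈ 52.6 °C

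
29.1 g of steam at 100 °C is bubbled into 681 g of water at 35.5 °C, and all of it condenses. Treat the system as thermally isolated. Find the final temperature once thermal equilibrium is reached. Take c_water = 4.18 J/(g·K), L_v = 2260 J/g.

Taking heat into each body as positive, Σ m c ΔT = 0:
latent heat released on condensation: 29.1×2260 = 65766
  condensed water 100 °C→T: 121.64(T − 100)
  water warms: 681×4.18×(T − 35.5) = 2846.6(T − 35.5)
2968.2 T = 65766 + 12164 + 101054 = 178983
T ≈ 60.30 °C (< 100 °C, so full condensation is consistent).

T_f ≈ 60.3 °C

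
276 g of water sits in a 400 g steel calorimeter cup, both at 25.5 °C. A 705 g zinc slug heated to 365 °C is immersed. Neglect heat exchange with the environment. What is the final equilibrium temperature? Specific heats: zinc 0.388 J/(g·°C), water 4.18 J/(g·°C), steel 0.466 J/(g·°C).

T_f ≈ 83.1 °C

Let T be the final temperature. ΣQ_i = 0:
705·0.388·(T − 365) + 276·4.18·(T − 25.5) + 400·0.466·(T − 25.5) = 0
(273.54 + 1153.7 + 186.4) T = 273.54·365 + 1153.7·25.5 + 186.4·25.5
T = 134014/1613.6 ≈ 83.05 °C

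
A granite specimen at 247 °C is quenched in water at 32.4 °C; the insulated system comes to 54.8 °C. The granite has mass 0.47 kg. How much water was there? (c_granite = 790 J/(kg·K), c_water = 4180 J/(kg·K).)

m ≈ 0.762 kg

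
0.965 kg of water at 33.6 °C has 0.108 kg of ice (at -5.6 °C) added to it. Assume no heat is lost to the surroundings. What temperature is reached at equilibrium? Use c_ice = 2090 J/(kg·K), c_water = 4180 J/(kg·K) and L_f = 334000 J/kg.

Conservation of energy gives ΣQ = 0:
warm ice to 0 °C: 0.108·2090·(0 − (-5.6)) = 1264; fusion: m_ice L_f = 0.108·334000 = 36072; meltwater 0→T: 0.108·4180·T = 451.44 T; water: 4033.7(T − 33.6)
4485.1 T = 135532 − 37336 = 98196
T ≈ 21.89 °C — above 0 °C, consistent with complete melting.

T_f ≈ 21.9 °C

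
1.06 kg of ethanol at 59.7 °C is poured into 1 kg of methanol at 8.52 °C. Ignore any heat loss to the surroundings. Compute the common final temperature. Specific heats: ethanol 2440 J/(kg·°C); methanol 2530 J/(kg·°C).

Energy conservation, ΣQ = 0:
1.06×2440×(T − 59.7) + 1×2530×(T − 8.52) = 0
5116.4 T = 175964
T = 175964/5116.4 ≈ 34.39 °C

T_f ≈ 34.4 °C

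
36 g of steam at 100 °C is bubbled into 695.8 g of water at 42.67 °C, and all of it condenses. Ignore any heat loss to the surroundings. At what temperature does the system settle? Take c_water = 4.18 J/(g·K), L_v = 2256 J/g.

T_f ≈ 72.0 °C

Conservation of energy gives ΣQ = 0:
condense steam: −36×2256 = −81216; condensate cools 100→T: 36×4.18×(T − 100) = 150.48(T − 100); original water: 2908.4(T − 42.67)
3058.9 T = 81216 + 15048 + 124103 = 220367
T ≈ 72.04 °C — below 100 °C, confirming all the steam condensed.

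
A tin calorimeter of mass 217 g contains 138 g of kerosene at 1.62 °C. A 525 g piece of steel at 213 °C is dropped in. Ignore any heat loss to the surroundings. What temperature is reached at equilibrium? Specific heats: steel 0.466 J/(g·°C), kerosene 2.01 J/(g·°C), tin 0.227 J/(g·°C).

T_f ≈ 92.1 °C

Energy conservation, ΣQ = 0:
525×0.466×(T − 213) + 138×2.01×(T − 1.62) + 217×0.227×(T − 1.62) = 0
244.65(T − 213) + 277.38(T − 1.62) + 49.26(T − 1.62) = 0
(244.65 + 277.38 + 49.26) T = 244.65×213 + 277.38×1.62 + 49.26×1.62
T = 52640 / 571.29 = 92.1 °C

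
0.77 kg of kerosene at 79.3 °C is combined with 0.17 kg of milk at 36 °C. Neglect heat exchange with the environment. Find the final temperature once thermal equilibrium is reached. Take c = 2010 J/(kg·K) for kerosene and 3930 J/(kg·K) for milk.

T_f ≈ 66.2 °C

Set heat shed by the hot body equal to heat absorbed by the cold body:
0.77×2010×(79.3 − T) = 0.17×3930×(T − 36)
1547.7(79.3 − T) = 668.1(T − 36)
2215.8 T = 146784  ⇒  T ≈ 66.24 °C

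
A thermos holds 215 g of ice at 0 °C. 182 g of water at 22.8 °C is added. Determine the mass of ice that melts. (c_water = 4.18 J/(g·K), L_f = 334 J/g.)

m_melted ≈ 51.9 g

Water can give up m c ΔT = 182·4.18·22.8 = 17345 J before reaching 0 °C.
Melting all 215 g of ice would need 215·334 = 71810 J.
That's not enough to melt it all — equilibrium is at 0 °C with ice remaining.
Mass melted = 17345/334 ≈ 51.93 g.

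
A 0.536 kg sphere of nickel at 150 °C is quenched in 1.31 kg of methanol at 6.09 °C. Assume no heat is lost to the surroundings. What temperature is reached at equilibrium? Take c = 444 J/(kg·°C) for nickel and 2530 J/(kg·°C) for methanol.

T_f ≈ 15.7 °C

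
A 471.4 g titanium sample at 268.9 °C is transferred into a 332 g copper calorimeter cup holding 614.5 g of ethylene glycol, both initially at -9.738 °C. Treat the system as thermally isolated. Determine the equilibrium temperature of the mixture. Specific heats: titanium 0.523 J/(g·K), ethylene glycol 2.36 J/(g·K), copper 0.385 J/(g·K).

T_f is the heat-capacity-weighted average of the initial temperatures:
T_f = (246.54*268.9 + 1450.2*(-9.738) + 127.82*(-9.738)) / (246.54 + 1450.2 + 127.82)
    = 50928 / 1824.6 ≈ 27.91 °C

T_f ≈ 27.9 °C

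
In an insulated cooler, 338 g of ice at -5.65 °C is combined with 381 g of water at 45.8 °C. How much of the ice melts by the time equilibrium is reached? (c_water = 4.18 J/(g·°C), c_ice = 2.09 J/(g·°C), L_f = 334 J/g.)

m_melted ≈ 206 g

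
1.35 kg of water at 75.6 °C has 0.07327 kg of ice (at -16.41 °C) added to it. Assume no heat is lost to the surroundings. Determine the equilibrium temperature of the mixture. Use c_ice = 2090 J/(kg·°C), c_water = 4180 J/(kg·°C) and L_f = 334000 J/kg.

T_f ≈ 67.2 °C

Energy conservation, ΣQ = 0:
warm ice to 0 °C: 0.07327×2090×(0 − (-16.41)) = 2512.9; latent heat to melt: 0.07327×334000 = 24472; meltwater 0→T: 0.07327×4180×T = 306.27 T; water cools: 1.35×4180×(T − 75.6) = 5643(T − 75.6)
5949.3 T = 426611 − 26985 = 399626
T ≈ 67.17 °C. Since T > 0 °C, the all-ice-melts assumption holds.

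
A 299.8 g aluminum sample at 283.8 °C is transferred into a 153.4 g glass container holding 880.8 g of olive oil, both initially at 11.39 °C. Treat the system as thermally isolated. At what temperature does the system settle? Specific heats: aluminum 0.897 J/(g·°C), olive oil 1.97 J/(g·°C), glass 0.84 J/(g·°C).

T_f ≈ 45.7 °C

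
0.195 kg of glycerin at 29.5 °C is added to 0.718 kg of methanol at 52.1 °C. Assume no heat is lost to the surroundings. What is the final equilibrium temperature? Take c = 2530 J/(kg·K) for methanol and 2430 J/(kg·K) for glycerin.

T_f ≈ 47.4 °C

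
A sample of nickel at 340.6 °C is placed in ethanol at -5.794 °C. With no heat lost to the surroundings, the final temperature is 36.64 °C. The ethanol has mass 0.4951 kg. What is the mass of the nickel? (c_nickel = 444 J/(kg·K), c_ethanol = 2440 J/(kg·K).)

|Q_nickel| = |Q_ethanol|:
m×444×(340.6 − 36.64) = 0.4951×2440×(36.64 − (-5.794))
134958 m = 51262  ⇒  m ≈ 0.3798 kg

m ≈ 0.38 kg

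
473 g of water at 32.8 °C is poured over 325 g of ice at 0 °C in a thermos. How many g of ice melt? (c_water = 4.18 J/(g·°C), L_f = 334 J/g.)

m_melted ≈ 194 g

Heat available from the water dropping to 0 °C: 473×4.18×32.8 = 64850 J.
To melt every bit of ice: 325×334 = 108550 J.
64850 J < 108550 J, so only part of the ice melts and the system sits at 0 °C.
m_melt = 64850 / L_f = 194.2 g.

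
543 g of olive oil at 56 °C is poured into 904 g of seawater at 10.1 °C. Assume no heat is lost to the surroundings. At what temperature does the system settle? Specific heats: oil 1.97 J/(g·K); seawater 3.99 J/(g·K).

T_f ≈ 20.6 °C

With ΣQ=0 the equilibrium temperature is the m·c-weighted mean:
T_f = (1069.7·56 + 3607·10.1) / (1069.7 + 3607)
    = 96334 / 4676.7 ≈ 20.60 °C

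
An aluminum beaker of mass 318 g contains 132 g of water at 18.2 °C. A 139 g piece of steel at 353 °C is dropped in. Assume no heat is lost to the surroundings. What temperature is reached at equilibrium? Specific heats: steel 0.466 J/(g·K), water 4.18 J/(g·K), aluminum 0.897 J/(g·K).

T_f ≈ 42.2 °C

Setting the total heat transfer to zero:
139·0.466·(T − 353) + 132·4.18·(T − 18.2) + 318·0.897·(T − 18.2) = 0
64.77(T − 353) + 551.76(T − 18.2) + 285.25(T − 18.2) = 0
(64.77 + 551.76 + 285.25) T = 64.77·353 + 551.76·18.2 + 285.25·18.2
T ≈ 42.25 °C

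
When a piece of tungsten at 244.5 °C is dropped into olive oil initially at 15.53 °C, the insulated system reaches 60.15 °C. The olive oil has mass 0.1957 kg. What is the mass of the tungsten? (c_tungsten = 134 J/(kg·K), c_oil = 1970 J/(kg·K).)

Heat lost by the tungsten = heat gained by the oil:
m·134·(244.5 − 60.15) = 0.1957·1970·(60.15 − 15.53)
24703 m = 17202  ⇒  m ≈ 0.6964 kg

m ≈ 0.696 kg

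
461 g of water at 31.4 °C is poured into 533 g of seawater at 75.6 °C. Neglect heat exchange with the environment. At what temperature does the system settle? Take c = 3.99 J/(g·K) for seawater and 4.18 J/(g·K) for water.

T_f ≈ 54.6 °C

Let T be the final temperature. ΣQ_i = 0:
533*3.99*(T − 75.6) + 461*4.18*(T − 31.4) = 0
2126.7(T − 75.6) + 1927(T − 31.4) = 0
(2126.7 + 1927) T = 2126.7*75.6 + 1927*31.4
T ≈ 54.59 °C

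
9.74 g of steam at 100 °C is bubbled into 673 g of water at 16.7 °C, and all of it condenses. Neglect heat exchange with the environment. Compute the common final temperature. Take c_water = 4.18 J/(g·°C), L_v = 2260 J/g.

T_f ≈ 25.6 °C

Energy balance with sensible and latent terms:
condense steam: −9.74·2260 = −22012; condensed water 100 °C→T: 40.71(T − 100); original water: 2813.1(T − 16.7)
2853.9 T = 22012 + 4071.3 + 46979 = 73063
T ≈ 25.60 °C, under the boiling point, so the assumption holds.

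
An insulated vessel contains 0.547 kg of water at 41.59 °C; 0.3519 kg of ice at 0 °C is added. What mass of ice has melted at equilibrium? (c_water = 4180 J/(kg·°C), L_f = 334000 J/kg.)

m_melted ≈ 0.285 kg

Heat available from the water dropping to 0 °C: 0.547·4180·41.59 = 95094 J.
To melt every bit of ice: 0.3519·334000 = 117535 J.
Since 95094 < 117535 J, not all the ice melts; equilibrium is at 0 °C.
m_melt = 95094 / L_f = 0.2847 kg.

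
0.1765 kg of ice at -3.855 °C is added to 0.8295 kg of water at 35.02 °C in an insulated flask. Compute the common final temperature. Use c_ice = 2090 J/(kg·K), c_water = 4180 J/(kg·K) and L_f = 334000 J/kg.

T_f ≈ 14.5 °C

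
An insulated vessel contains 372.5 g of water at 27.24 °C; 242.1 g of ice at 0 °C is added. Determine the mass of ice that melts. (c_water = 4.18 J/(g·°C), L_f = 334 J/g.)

m_melted ≈ 127 g

Water can give up m c ΔT = 372.5×4.18×27.24 = 42414 J before reaching 0 °C.
Melting all 242.1 g of ice would need 242.1×334 = 80861 J.
Since 42414 < 80861 J, not all the ice melts; equilibrium is at 0 °C.
m_melt = 42414 / L_f = 127 g.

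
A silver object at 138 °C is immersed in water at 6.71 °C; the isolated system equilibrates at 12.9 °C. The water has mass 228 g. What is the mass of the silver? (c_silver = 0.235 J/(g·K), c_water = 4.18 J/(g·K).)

m ≈ 201 g

|Q_silver| = |Q_water|:
m×0.235×(138 − 12.9) = 228×4.18×(12.9 − 6.71)
29.4 m = 5899.3  ⇒  m ≈ 200.7 g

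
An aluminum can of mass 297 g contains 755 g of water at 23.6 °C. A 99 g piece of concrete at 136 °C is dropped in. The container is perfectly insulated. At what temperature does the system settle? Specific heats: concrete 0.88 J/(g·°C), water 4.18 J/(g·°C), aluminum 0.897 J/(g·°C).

T_f ≈ 26.4 °C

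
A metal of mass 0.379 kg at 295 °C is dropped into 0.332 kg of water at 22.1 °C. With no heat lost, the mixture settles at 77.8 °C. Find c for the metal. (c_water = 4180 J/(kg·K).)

Heat lost by the metal = heat gained by the water:
0.379·c·(295 − 77.8) = 0.332·4180·(77.8 − 22.1)
82.32 c = 77298  ⇒  c ≈ 939 J/(kg·K)

c ≈ 939 J/(kg·K)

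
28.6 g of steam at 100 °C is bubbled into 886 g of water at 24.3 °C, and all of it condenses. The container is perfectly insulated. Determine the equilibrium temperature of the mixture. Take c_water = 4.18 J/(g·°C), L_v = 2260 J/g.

T_f ≈ 43.6 °C

Energy balance with sensible and latent terms:
steam→water at 100 °C releases m L_v = 28.6×2260 = 64636
  condensate cools 100→T: 28.6×4.18×(T − 100) = 119.55(T − 100)
  water warms: 886×4.18×(T − 24.3) = 3703.5(T − 24.3)
3823 T = 64636 + 11955 + 89995 = 166585
T ≈ 43.57 °C (< 100 °C, so full condensation is consistent).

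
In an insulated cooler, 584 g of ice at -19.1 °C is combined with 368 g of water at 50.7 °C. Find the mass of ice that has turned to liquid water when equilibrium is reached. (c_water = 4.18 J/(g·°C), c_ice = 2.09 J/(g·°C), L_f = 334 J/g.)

Heat available from the water dropping to 0 °C: 368×4.18×50.7 = 77989 J.
Warming the ice to 0 °C takes 584×2.09×19.1 = 23313 J, leaving 54676 J for melting.
Melting all 584 g of ice would need 584×334 = 195056 J.
That's not enough to melt it all — equilibrium is at 0 °C with ice remaining.
m_melted×334 = 54676  ⇒  m_melted ≈ 163.7 g.

m_melted ≈ 164 g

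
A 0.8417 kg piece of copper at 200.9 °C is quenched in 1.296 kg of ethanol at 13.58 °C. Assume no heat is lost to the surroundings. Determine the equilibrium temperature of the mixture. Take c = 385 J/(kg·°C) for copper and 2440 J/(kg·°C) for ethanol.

T_f ≈ 31.0 °C

T_f = Σ m_i c_i T_i / Σ m_i c_i:
T_f = (324.05*200.9 + 3162.2*13.58) / (324.05 + 3162.2)
    = 108046 / 3486.3 ≈ 30.99 °C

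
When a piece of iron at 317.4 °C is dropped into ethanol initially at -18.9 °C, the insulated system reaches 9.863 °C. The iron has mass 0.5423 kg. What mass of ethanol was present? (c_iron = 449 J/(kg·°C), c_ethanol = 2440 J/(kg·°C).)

Heat lost by the iron = heat gained by the ethanol:
0.5423×449×(317.4 − 9.863) = m×2440×(9.863 − (-18.9))
70182 m = 74883  ⇒  m ≈ 1.067 kg

m ≈ 1.07 kg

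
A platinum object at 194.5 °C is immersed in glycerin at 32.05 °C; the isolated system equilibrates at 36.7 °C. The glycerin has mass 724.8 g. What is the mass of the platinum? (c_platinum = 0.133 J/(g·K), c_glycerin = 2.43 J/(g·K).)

Heat lost by the platinum = heat gained by the glycerin:
m·0.133·(194.5 − 36.7) = 724.8·2.43·(36.7 − 32.05)
20.99 m = 8189.9  ⇒  m ≈ 390.2 g

m ≈ 390 g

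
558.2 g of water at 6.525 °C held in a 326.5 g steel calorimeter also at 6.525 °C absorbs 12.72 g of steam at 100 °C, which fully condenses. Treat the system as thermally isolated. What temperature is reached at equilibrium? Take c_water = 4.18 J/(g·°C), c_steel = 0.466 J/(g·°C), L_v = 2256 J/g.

Net heat exchanged in the isolated system is zero:
steam→water at 100 °C releases m L_v = 12.72×2256 = 28696; condensate cools 100→T: 12.72×4.18×(T − 100) = 53.17(T − 100); original water: 2333.3(T − 6.525); steel cup: 326.5×0.466×(T − 6.525) = 152.15(T − 6.525)
2538.6 T = 28696 + 5317 + 16217 = 50231
T ≈ 19.79 °C (< 100 °C, so full condensation is consistent).

T_f ≈ 19.8 °C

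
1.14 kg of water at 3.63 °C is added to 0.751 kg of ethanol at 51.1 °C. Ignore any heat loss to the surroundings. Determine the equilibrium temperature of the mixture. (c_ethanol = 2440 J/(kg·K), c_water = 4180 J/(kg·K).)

T_f ≈ 16.8 °C

Let T be the final temperature. ΣQ_i = 0:
0.751×2440×(T − 51.1) + 1.14×4180×(T − 3.63) = 0
6597.6 T = 110935
T ≈ 16.81 °C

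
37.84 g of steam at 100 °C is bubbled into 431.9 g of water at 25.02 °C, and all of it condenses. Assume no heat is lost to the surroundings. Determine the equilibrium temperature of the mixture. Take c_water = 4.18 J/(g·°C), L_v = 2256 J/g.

T_f ≈ 74.5 °C

Heat gained plus heat lost sum to zero:
condense steam: −37.84×2256 = −85367
  condensed water 100 °C→T: 158.17(T − 100)
  original water: 1805.3(T − 25.02)
1963.5 T = 85367 + 15817 + 45170 = 146354
T ≈ 74.54 °C (< 100 °C, so full condensation is consistent).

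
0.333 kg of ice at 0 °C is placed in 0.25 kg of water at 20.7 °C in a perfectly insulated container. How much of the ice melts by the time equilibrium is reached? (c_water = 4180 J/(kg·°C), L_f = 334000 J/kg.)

m_melted ≈ 0.0648 kg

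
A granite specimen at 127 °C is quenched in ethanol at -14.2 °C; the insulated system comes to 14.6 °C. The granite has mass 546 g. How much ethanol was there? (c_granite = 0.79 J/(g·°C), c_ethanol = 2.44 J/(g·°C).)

|Q_granite| = |Q_ethanol|:
546·0.79·(127 − 14.6) = m·2.44·(14.6 − (-14.2))
70.27 m = 48483  ⇒  m ≈ 689.9 g

m ≈ 690 g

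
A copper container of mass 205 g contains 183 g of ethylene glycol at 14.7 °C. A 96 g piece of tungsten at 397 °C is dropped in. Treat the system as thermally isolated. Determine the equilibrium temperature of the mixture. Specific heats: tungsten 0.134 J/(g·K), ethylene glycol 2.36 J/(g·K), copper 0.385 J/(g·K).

T_f ≈ 24.1 °C

Let T be the final temperature. ΣQ_i = 0:
96×0.134×(T − 397) + 183×2.36×(T − 14.7) + 205×0.385×(T − 14.7) = 0
12.86(T − 397) + 431.88(T − 14.7) + 78.92(T − 14.7) = 0
523.67 T = 12616
T = 12616 / 523.67 = 24.1 °C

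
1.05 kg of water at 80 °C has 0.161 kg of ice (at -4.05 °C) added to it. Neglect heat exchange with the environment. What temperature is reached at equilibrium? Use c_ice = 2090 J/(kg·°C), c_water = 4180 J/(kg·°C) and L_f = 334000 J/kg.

T_f ≈ 58.5 °C

Setting the total heat transfer to zero:
warm ice to 0 °C: 0.161×2090×(0 − (-4.05)) = 1362.8; latent heat to melt: 0.161×334000 = 53774; meltwater 0→T: 0.161×4180×T = 672.98 T; water: 4389(T − 80)
5062 T = 351120 − 55137 = 295983
T ≈ 58.47 °C (positive, so assuming full melt was valid).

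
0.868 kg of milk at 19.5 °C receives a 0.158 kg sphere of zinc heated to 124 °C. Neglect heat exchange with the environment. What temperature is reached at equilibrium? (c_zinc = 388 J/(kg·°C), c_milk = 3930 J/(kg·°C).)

Set heat shed by the hot body equal to heat absorbed by the cold body:
0.158·388·(124 − T) = 0.868·3930·(T − 19.5)
61.3(124 − T) = 3411.2(T − 19.5)
3472.5 T = 74121  ⇒  T ≈ 21.34 °C

T_f ≈ 21.3 °C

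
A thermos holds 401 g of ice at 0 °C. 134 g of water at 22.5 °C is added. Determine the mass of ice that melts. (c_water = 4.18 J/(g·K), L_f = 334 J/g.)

m_melted ≈ 37.7 g

Heat available from the water dropping to 0 °C: 134·4.18·22.5 = 12603 J.
Melting all 401 g of ice would need 401·334 = 133934 J.
Since 12603 < 133934 J, not all the ice melts; equilibrium is at 0 °C.
Mass melted = 12603/334 ≈ 37.73 g.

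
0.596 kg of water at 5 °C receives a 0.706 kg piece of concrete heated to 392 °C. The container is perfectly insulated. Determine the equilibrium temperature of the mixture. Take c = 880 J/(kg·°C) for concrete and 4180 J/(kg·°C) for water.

T_f ≈ 82.2 °C

Net heat exchanged in the isolated system is zero:
0.706*880*(T − 392) + 0.596*4180*(T − 5) = 0
621.28(T − 392) + 2491.3(T − 5) = 0
3112.6 T = 255998
T = 255998 / 3112.6 = 82.2 °C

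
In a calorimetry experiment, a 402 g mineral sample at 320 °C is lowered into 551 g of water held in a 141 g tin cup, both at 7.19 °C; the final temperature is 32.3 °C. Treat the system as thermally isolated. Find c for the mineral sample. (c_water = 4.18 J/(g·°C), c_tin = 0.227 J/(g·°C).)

c ≈ 0.507 J/(g·°C)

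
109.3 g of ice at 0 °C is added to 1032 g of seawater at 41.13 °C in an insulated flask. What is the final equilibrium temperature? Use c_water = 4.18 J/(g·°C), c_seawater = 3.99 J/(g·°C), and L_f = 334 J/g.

Heat gained plus heat lost sum to zero:
latent heat to melt: 109.3×334 = 36506; meltwater 0→T: 109.3×4.18×T = 456.87 T; seawater cools: 1032×3.99×(T − 41.13) = 4117.7(T − 41.13)
4574.6 T = 169360 − 36506 = 132854
T ≈ 29.04 °C. Since T > 0 °C, the all-ice-melts assumption holds.

T_f ≈ 29.0 °C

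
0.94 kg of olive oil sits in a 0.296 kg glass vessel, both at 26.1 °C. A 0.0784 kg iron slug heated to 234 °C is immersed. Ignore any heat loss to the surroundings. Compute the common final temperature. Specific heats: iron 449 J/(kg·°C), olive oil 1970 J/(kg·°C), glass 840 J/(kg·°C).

T_f ≈ 29.5 °C

T_f = Σ m_i c_i T_i / Σ m_i c_i:
T_f = (35.2*234 + 1851.8*26.1 + 248.64*26.1) / (35.2 + 1851.8 + 248.64)
    = 63059 / 2135.6 ≈ 29.53 °C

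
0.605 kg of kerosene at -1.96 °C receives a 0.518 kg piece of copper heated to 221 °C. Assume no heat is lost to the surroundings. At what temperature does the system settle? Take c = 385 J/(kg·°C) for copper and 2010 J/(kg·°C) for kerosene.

T_f ≈ 29.5 °C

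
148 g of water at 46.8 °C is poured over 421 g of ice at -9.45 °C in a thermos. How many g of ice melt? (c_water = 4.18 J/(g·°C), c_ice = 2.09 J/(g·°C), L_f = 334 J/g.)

Heat available from the water dropping to 0 °C: 148×4.18×46.8 = 28952 J.
Warming the ice to 0 °C takes 421×2.09×9.45 = 8315 J, leaving 20637 J for melting.
Fully melting the ice requires m_ice L_f = 421×334 = 140614 J.
That's not enough to melt it all — equilibrium is at 0 °C with ice remaining.
m_melted×334 = 20637  ⇒  m_melted ≈ 61.79 g.

m_melted ≈ 61.8 g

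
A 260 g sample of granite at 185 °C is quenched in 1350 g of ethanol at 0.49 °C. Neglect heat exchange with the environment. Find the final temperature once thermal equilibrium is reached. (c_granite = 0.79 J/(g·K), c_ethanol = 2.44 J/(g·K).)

Net heat exchanged in the isolated system is zero:
260·0.79·(T − 185) + 1350·2.44·(T − 0.49) = 0
205.4(T − 185) + 3294(T − 0.49) = 0
(205.4 + 3294) T = 205.4·185 + 3294·0.49
T = 39613/3499.4 ≈ 11.32 °C

T_f ≈ 11.3 °C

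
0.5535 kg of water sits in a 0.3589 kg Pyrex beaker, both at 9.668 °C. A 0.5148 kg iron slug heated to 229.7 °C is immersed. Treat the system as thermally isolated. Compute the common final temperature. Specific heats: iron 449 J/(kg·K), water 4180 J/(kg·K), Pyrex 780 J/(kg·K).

T_f ≈ 27.7 °C

Taking heat into each body as positive, Σ m c ΔT = 0:
0.5148×449×(T − 229.7) + 0.5535×4180×(T − 9.668) + 0.3589×780×(T − 9.668) = 0
231.15(T − 229.7) + 2313.6(T − 9.668) + 279.94(T − 9.668) = 0
(231.15 + 2313.6 + 279.94) T = 231.15×229.7 + 2313.6×9.668 + 279.94×9.668
T ≈ 27.67 °C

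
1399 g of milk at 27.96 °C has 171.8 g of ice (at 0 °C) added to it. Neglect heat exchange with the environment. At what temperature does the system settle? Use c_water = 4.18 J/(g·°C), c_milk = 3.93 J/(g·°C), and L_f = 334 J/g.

T_f ≈ 15.5 °C

Energy balance with sensible and latent terms:
latent heat to melt: 171.8×334 = 57381; warm the meltwater: 718.12 T; milk cools: 1399×3.93×(T − 27.96) = 5498.1(T − 27.96)
6216.2 T = 153726 − 57381 = 96345
T ≈ 15.50 °C — above 0 °C, consistent with complete melting.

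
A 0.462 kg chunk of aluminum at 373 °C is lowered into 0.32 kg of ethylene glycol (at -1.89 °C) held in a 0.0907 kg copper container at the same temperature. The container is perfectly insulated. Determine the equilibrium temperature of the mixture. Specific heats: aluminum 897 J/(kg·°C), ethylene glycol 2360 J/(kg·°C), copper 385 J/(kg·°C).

T_f ≈ 127.1 °C

Setting the total heat transfer to zero:
0.462×897×(T − 373) + 0.32×2360×(T − (-1.89)) + 0.0907×385×(T − (-1.89)) = 0
1204.5 T = 153083
T = 153083/1204.5 ≈ 127.09 °C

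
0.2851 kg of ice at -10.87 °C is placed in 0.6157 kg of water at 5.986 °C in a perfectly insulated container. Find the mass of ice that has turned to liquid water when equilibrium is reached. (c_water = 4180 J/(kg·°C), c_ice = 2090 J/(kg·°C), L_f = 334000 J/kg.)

Water can give up m c ΔT = 0.6157·4180·5.986 = 15406 J before reaching 0 °C.
Of that, 0.2851·2090·10.87 = 6477 J goes to bring the ice to 0 °C, leaving 8928.7 J.
To melt every bit of ice: 0.2851·334000 = 95223 J.
8928.7 J < 95223 J, so only part of the ice melts and the system sits at 0 °C.
Mass melted = 8928.7/334000 ≈ 0.02673 kg.

m_melted ≈ 0.0267 kg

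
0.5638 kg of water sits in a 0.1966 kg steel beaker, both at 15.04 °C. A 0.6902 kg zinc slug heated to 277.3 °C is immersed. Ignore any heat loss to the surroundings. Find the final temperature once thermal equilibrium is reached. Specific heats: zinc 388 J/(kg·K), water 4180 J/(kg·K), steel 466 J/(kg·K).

T_f ≈ 40.9 °C

Net heat exchanged in the isolated system is zero:
0.6902*388*(T − 277.3) + 0.5638*4180*(T − 15.04) + 0.1966*466*(T − 15.04) = 0
267.8(T − 277.3) + 2356.7(T − 15.04) + 91.62(T − 15.04) = 0
(267.8 + 2356.7 + 91.62) T = 267.8*277.3 + 2356.7*15.04 + 91.62*15.04
T = 111083/2716.1 ≈ 40.90 °C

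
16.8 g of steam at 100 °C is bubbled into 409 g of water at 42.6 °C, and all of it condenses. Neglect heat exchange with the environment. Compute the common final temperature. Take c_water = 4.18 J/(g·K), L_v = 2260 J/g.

T_f ≈ 66.2 °C

Sum of m c ΔT and latent-heat terms is zero:
condense steam: −16.8×2260 = −37968
  condensed water 100 °C→T: 70.22(T − 100)
  water warms: 409×4.18×(T − 42.6) = 1709.6(T − 42.6)
1779.8 T = 37968 + 7022.4 + 72830 = 117820
T ≈ 66.20 °C — below 100 °C, confirming all the steam condensed.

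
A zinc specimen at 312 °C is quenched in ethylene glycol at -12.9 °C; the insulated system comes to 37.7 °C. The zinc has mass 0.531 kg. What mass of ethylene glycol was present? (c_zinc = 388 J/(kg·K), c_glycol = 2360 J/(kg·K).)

m ≈ 0.473 kg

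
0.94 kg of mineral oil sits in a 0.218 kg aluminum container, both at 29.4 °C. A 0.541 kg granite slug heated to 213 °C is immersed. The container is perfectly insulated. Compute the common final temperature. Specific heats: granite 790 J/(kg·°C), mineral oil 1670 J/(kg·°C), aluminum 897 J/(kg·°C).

Let T be the final temperature. ΣQ_i = 0:
0.541×790×(T − 213) + 0.94×1670×(T − 29.4) + 0.218×897×(T − 29.4) = 0
(427.39 + 1569.8 + 195.55) T = 427.39×213 + 1569.8×29.4 + 195.55×29.4
T ≈ 65.19 °C

T_f ≈ 65.2 °C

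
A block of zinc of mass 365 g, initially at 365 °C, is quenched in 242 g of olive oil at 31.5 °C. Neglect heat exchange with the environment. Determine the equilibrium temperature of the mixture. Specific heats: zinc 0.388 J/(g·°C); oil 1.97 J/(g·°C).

T_f ≈ 107.9 °C

Conservation of energy gives ΣQ = 0:
365·0.388·(T − 365) + 242·1.97·(T − 31.5) = 0
141.62(T − 365) + 476.74(T − 31.5) = 0
618.36 T = 66709
T ≈ 107.88 °C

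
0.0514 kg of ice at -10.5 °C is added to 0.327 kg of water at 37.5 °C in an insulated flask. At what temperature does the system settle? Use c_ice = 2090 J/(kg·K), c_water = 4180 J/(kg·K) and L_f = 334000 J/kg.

Taking heat into each body as positive, Σ m c ΔT = 0:
ice -10.5→0 °C: 0.0514×2090×10.5 = 1128; fusion: m_ice L_f = 0.0514×334000 = 17168; warm the meltwater: 214.85 T; water: 1366.9(T − 37.5)
1581.7 T = 51257 − 18296 = 32962
T ≈ 20.84 °C — above 0 °C, consistent with complete melting.

T_f ≈ 20.8 °C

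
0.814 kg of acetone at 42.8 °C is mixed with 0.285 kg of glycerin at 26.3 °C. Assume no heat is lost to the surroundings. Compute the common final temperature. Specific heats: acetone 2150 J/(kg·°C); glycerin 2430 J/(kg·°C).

Net heat exchanged in the isolated system is zero:
0.814×2150×(T − 42.8) + 0.285×2430×(T − 26.3) = 0
1750.1(T − 42.8) + 692.55(T − 26.3) = 0
(1750.1 + 692.55) T = 1750.1×42.8 + 692.55×26.3
T = 93118/2442.6 ≈ 38.12 °C

T_f ≈ 38.1 °C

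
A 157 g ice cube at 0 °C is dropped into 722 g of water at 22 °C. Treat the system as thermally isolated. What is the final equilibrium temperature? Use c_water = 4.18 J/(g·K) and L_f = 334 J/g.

T_f ≈ 3.8 °C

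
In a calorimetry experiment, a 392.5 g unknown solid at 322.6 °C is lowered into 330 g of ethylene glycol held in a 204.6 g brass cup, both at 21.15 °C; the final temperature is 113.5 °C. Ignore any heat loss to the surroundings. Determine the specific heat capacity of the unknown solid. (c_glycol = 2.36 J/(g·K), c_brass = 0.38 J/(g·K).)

Energy conservation, ΣQ = 0:
392.5·c·(113.5 − 322.6) + 330·2.36·(113.5 − 21.15) + 204.6·0.38·(113.5 − 21.15) = 0
-82072 c = -79102
c = -79102/-82072 ≈ 0.9638 J/(g·K)

c ≈ 0.964 J/(g·K)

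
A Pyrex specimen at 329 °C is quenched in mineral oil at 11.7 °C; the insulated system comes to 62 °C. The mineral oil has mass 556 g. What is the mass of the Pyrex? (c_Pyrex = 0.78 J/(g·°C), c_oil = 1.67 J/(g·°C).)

m ≈ 224 g

|Q_Pyrex| = |Q_oil|:
m·0.78·(329 − 62) = 556·1.67·(62 − 11.7)
208.26 m = 46705  ⇒  m ≈ 224.3 g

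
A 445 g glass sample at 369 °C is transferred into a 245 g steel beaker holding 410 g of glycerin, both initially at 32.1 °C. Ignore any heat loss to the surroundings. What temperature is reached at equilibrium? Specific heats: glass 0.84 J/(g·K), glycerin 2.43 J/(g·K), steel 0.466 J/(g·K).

Net heat exchanged in the isolated system is zero:
445*0.84*(T − 369) + 410*2.43*(T − 32.1) + 245*0.466*(T − 32.1) = 0
1484.3 T = 173578
T = 173578 / 1484.3 = 117 °C

T_f ≈ 116.9 °C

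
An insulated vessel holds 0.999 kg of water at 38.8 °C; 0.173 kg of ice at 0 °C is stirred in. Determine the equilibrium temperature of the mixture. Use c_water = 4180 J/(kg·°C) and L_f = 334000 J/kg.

T_f ≈ 21.3 °C

Heat gained plus heat lost sum to zero:
latent heat to melt: 0.173×334000 = 57782; warm the meltwater: 723.14 T; water cools: 0.999×4180×(T − 38.8) = 4175.8(T − 38.8)
4899 T = 162022 − 57782 = 104240
T ≈ 21.28 °C. Since T > 0 °C, the all-ice-melts assumption holds.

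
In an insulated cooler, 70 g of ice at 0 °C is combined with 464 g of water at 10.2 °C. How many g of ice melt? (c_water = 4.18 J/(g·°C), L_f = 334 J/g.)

Water can give up m c ΔT = 464·4.18·10.2 = 19783 J before reaching 0 °C.
To melt every bit of ice: 70·334 = 23380 J.
19783 J < 23380 J, so only part of the ice melts and the system sits at 0 °C.
Mass melted = 19783/334 ≈ 59.23 g.

m_melted ≈ 59.2 g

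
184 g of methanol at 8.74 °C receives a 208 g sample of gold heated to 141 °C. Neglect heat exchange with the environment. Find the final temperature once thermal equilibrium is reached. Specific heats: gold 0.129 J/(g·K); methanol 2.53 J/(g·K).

T_f is the heat-capacity-weighted average of the initial temperatures:
T_f = (26.83·141 + 465.52·8.74) / (26.83 + 465.52)
    = 7852 / 492.35 ≈ 15.95 °C

T_f ≈ 15.9 °C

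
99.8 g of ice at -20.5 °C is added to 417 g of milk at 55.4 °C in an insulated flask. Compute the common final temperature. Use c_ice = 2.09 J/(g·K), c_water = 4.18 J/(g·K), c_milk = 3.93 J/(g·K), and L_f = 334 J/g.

T_f ≈ 25.9 °C

Heat gained plus heat lost sum to zero:
warm ice to 0 °C: 99.8×2.09×(0 − (-20.5)) = 4275.9; fusion: m_ice L_f = 99.8×334 = 33333; warm the meltwater: 417.16 T; milk: 1638.8(T − 55.4)
2056 T = 90790 − 37609 = 53181
T ≈ 25.87 °C (positive, so assuming full melt was valid).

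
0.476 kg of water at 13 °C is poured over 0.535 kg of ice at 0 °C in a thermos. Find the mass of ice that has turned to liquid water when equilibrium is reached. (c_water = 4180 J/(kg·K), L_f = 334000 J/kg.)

Water can give up m c ΔT = 0.476×4180×13 = 25866 J before reaching 0 °C.
To melt every bit of ice: 0.535×334000 = 178690 J.
That's not enough to melt it all — equilibrium is at 0 °C with ice remaining.
m_melt = 25866 / L_f = 0.07744 kg.

m_melted ≈ 0.0774 kg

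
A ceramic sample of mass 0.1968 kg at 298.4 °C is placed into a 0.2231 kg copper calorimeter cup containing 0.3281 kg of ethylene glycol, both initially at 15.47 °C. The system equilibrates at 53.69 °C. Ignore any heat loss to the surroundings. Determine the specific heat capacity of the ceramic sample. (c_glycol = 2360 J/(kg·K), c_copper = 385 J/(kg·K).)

c ≈ 683 J/(kg·K)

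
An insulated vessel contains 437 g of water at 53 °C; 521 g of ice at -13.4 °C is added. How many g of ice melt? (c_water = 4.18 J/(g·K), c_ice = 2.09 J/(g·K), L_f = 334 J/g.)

Heat available from the water dropping to 0 °C: 437·4.18·53 = 96813 J.
Warming the ice to 0 °C takes 521·2.09·13.4 = 14591 J, leaving 82222 J for melting.
Fully melting the ice requires m_ice L_f = 521·334 = 174014 J.
That's not enough to melt it all — equilibrium is at 0 °C with ice remaining.
Mass melted = 82222/334 ≈ 246.2 g.

m_melted ≈ 246 g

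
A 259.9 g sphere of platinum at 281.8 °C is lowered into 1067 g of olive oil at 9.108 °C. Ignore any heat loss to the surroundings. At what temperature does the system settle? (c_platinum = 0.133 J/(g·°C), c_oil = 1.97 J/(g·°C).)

With ΣQ=0 the equilibrium temperature is the m·c-weighted mean:
T_f = (34.57×281.8 + 2102×9.108) / (34.57 + 2102)
    = 28886 / 2136.6 ≈ 13.52 °C

T_f ≈ 13.5 °C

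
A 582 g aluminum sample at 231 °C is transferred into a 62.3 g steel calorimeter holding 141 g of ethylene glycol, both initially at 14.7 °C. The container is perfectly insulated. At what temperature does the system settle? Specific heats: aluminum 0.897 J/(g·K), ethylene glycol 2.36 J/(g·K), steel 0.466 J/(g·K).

T_f ≈ 142.5 °C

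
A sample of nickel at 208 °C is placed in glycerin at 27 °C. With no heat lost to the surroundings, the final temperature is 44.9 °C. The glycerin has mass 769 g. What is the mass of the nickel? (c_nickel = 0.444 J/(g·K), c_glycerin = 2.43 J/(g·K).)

Taking heat into each body as positive, Σ m c ΔT = 0:
m·0.444·(44.9 − 208) + 769·2.43·(44.9 − 27) = 0
-72.42 m = -33449
m = -33449/-72.42 ≈ 461.9 g

m ≈ 462 g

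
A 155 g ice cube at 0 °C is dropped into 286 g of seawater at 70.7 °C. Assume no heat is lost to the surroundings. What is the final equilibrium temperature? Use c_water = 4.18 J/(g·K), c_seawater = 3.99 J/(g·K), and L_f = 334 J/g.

Sum of m c ΔT and latent-heat terms is zero:
melt ice: 155·334 = 51770; warm the meltwater: 647.9 T; seawater: 1141.1(T − 70.7)
1789 T = 80679 − 51770 = 28909
T ≈ 16.16 °C (positive, so assuming full melt was valid).

T_f ≈ 16.2 °C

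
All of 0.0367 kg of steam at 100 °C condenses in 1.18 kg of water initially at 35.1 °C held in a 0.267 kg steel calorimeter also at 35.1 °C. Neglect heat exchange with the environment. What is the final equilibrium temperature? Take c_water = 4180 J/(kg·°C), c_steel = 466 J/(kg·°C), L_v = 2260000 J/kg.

T_f ≈ 52.9 °C

Net heat exchanged in the isolated system is zero:
condense steam: −0.0367·2260000 = −82942; condensed water 100 °C→T: 153.41(T − 100); original water: 4932.4(T − 35.1); steel cup: 0.267·466·(T − 35.1) = 124.42(T − 35.1)
5210.2 T = 82942 + 15341 + 177494 = 275777
T ≈ 52.93 °C, under the boiling point, so the assumption holds.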